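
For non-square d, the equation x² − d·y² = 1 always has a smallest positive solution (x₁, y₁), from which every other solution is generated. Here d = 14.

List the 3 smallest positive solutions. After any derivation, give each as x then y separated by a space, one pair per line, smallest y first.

15 4
449 120
13455 3596

[3; 1,2,1,6] for √14; ℓ=4 ⇒ convergent index 3
i=0: a=3 ⇒ p=3, q=1
…
i=2: a=2 ⇒ p=11, q=3
i=3: a=1 ⇒ p=15, q=4
→ (15, 4).  Check: 15²=225, 14·4²=224, difference 1.
n=2: (15,4)∘(15,4) = (15·15+14·4·4, 15·4+4·15) = (449,120)
n=3: (449,120)∘(15,4) = (15·449+14·4·120, 15·120+4·449) = (13455,3596)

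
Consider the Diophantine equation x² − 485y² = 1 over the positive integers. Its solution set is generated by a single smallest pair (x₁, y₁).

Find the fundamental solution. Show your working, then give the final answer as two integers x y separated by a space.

[22; 44] for √485; ℓ=1 ⇒ convergent index 1
step 0: (22, 1)  from 22·(1,0) + (0,1)
step 1: (969, 44)  from 44·(22,1) + (1,0)
→ (969, 44).  Check: 969²=938961, 485·44²=938960, difference 1.

969 44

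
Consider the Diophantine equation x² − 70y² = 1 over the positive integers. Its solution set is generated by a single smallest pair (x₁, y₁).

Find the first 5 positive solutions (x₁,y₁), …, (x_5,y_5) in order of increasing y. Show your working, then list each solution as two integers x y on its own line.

d=70: √d = [8; 2,1,2,1,2,16] (ℓ=6, even), read p_5/q_5
i=0: a=8 ⇒ p=8, q=1
…
i=4: a=1 ⇒ p=92, q=11
i=5: a=2 ⇒ p=251, q=30
→ (251, 30).  Check: 251²=63001, 70·30²=63000, difference 1.
n=2: (251,30)∘(251,30) = (251·251+70·30·30, 251·30+30·251) = (126001,15060)
n=3: (126001,15060)∘(251,30) = (251·126001+70·30·15060, 251·15060+30·126001) = (63252251,7560090)
n=4: (63252251,7560090)∘(251,30) = (251·63252251+70·30·7560090, 251·7560090+30·63252251) = (31752504001,3795150120)
n=5: (31752504001,3795150120)∘(251,30) = (251·31752504001+70·30·3795150120, 251·3795150120+30·31752504001) = (15939693756251,1905157800150)

251 30
126001 15060
63252251 7560090
31752504001 3795150120
15939693756251 1905157800150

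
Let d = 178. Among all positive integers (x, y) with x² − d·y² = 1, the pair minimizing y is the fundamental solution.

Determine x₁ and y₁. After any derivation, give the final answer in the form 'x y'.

1601 120

√178 → a₀=13, period (2,1,12,1,2,26); ℓ=6 even so k=5
i=0: a=13 ⇒ p=13, q=1
i=1: a=2 ⇒ p=27, q=2
…
i=3: a=12 ⇒ p=507, q=38
i=4: a=1 ⇒ p=547, q=41
i=5: a=2 ⇒ p=1601, q=120
(x₁, y₁) = (1601, 120);  1601² − 178·120² = 1 ✓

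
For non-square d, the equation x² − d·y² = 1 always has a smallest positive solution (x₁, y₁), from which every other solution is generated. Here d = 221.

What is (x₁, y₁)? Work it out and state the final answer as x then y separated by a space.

[14; 1,6,2,6,1,28] for √221; ℓ=6 ⇒ convergent index 5
k=0  a_k=14  p_k/q_k = 14/1
…
k=2  a_k=6  p_k/q_k = 104/7
…
k=4  a_k=6  p_k/q_k = 1442/97
k=5  a_k=1  p_k/q_k = 1665/112
fundamental: x₁=1665, y₁=112  (since 2772225 − 221·12544 = 1)

1665 112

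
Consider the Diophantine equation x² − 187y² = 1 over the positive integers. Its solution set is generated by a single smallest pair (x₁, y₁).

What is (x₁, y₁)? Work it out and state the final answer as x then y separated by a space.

1682 123

[13; 1,2,13,2,1,26] for √187; ℓ=6 ⇒ convergent index 5
a_0=13:  p_0=13·1+0=13,  q_0=13·0+1=1
a_1=1:  p_1=1·13+1=14,  q_1=1·1+0=1
…
a_3=13:  p_3=13·41+14=547,  q_3=13·3+1=40
a_4=2:  p_4=2·547+41=1135,  q_4=2·40+3=83
a_5=1:  p_5=1·1135+547=1682,  q_5=1·83+40=123
(x₁, y₁) = (1682, 123);  1682² − 187·123² = 1 ✓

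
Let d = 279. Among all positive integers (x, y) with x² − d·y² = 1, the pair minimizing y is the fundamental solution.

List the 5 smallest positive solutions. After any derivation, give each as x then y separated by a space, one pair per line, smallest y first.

1520 91
4620799 276640
14047227440 840985509
42703566796801 2556595670720
129818829015047600 7772049998003291

√279 = [16; 1,2,2,1,2,2,1,32, …], period ℓ=8 (even) → k=7
a_0=16:  p_0=16·1+0=16,  q_0=16·0+1=1
…
a_3=2:  p_3=2·50+17=117,  q_3=2·3+1=7
a_4=1:  p_4=1·117+50=167,  q_4=1·7+3=10
…
a_6=2:  p_6=2·451+167=1069,  q_6=2·27+10=64
a_7=1:  p_7=1·1069+451=1520,  q_7=1·64+27=91
fundamental: x₁=1520, y₁=91  (since 2310400 − 279·8281 = 1)
(1520+91√279)^2 = 4620799 + 276640√279
(1520+91√279)^3 = 14047227440 + 840985509√279
(1520+91√279)^4 = 42703566796801 + 2556595670720√279
(1520+91√279)^5 = 129818829015047600 + 7772049998003291√279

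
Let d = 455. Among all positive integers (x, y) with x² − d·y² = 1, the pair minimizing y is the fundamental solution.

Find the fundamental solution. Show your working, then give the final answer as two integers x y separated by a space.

64 3

d=455: √d = [21; 3,42] (ℓ=2, even), read p_1/q_1
k=0  a_k=21  p_k/q_k = 21/1
k=1  a_k=3  p_k/q_k = 64/3
(x₁, y₁) = (64, 3);  64² − 455·3² = 1 ✓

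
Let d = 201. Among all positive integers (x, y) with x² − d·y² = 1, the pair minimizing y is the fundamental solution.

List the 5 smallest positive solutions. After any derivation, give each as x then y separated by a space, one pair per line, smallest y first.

515095 36332
530645718049 37428863080
546665912276384215 38558840456348868
563169756167477608732801 39722931849688611461840
580171851105627091828167877975 40922167162192151801416600732

[14; 5,1,1,1,2,…,1,5,28] for √201; ℓ=14 ⇒ convergent index 13
step 0: (14, 1)  from 14·(1,0) + (0,1)
step 1: (71, 5)  from 5·(14,1) + (1,0)
step 2: (85, 6)  from 1·(71,5) + (14,1)
…
step 5: (638, 45)  from 2·(241,17) + (156,11)
…
step 7: (7670, 541)  from 8·(879,62) + (638,45)
step 8: (8549, 603)  from 1·(7670,541) + (879,62)
step 9: (24768, 1747)  from 2·(8549,603) + (7670,541)
step 10: (33317, 2350)  from 1·(24768,1747) + (8549,603)
…
step 12: (91402, 6447)  from 1·(58085,4097) + (33317,2350)
step 13: (515095, 36332)  from 5·(91402,6447) + (58085,4097)
fundamental: x₁=515095, y₁=36332  (since 265322859025 − 201·1320014224 = 1)
(x_2, y_2) = (515095·515095 + 201·36332·36332, 515095·36332 + 36332·515095) = (530645718049, 37428863080)
(x_3, y_3) = (515095·530645718049 + 201·36332·37428863080, 515095·37428863080 + 36332·530645718049) = (546665912276384215, 38558840456348868)
(x_4, y_4) = (515095·546665912276384215 + 201·36332·38558840456348868, 515095·38558840456348868 + 36332·546665912276384215) = (563169756167477608732801, 39722931849688611461840)
(x_5, y_5) = (515095·563169756167477608732801 + 201·36332·39722931849688611461840, 515095·39722931849688611461840 + 36332·563169756167477608732801) = (580171851105627091828167877975, 40922167162192151801416600732)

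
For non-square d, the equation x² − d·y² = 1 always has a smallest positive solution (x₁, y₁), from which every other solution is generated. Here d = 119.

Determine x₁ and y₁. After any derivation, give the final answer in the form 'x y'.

120 11

√119 = [10; 1,9,1,20, …], period ℓ=4 (even) → k=3
a_0=10:  p_0=10·1+0=10,  q_0=10·0+1=1
a_1=1:  p_1=1·10+1=11,  q_1=1·1+0=1
a_2=9:  p_2=9·11+10=109,  q_2=9·1+1=10
a_3=1:  p_3=1·109+11=120,  q_3=1·10+1=11
→ (120, 11).  Check: 120²=14400, 119·11²=14399, difference 1.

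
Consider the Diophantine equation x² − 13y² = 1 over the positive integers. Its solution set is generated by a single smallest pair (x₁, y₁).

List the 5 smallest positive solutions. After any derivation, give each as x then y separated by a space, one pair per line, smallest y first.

√13 → a₀=3, period (1,1,1,1,6); ℓ=5 odd so k=9
step 0: (3, 1)  from 3·(1,0) + (0,1)
…
step 2: (7, 2)  from 1·(4,1) + (3,1)
…
step 4: (18, 5)  from 1·(11,3) + (7,2)
…
step 8: (393, 109)  from 1·(256,71) + (137,38)
step 9: (649, 180)  from 1·(393,109) + (256,71)
→ (649, 180).  Check: 649²=421201, 13·180²=421200, difference 1.
(x_2, y_2) = (649·649 + 13·180·180, 649·180 + 180·649) = (842401, 233640)
(x_3, y_3) = (649·842401 + 13·180·233640, 649·233640 + 180·842401) = (1093435849, 303264540)
(x_4, y_4) = (649·1093435849 + 13·180·303264540, 649·303264540 + 180·1093435849) = (1419278889601, 393637139280)
(x_5, y_5) = (649·1419278889601 + 13·180·393637139280, 649·393637139280 + 180·1419278889601) = (1842222905266249, 510940703520900)

649 180
842401 233640
1093435849 303264540
1419278889601 393637139280
1842222905266249 510940703520900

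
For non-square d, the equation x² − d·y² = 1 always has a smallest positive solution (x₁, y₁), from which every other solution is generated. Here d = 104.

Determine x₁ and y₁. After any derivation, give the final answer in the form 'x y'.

√104 = [10; 5,20, …], period ℓ=2 (even) → k=1
i=0: a=10 ⇒ p=10, q=1
i=1: a=5 ⇒ p=51, q=5
fundamental: x₁=51, y₁=5  (since 2601 − 104·25 = 1)

51 5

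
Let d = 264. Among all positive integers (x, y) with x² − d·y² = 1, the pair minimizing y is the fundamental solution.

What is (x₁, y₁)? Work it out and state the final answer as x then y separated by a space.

65 4

[16; 4,32] for √264; ℓ=2 ⇒ convergent index 1
k=0  a_k=16  p_k/q_k = 16/1
k=1  a_k=4  p_k/q_k = 65/4
fundamental: x₁=65, y₁=4  (since 4225 − 264·16 = 1)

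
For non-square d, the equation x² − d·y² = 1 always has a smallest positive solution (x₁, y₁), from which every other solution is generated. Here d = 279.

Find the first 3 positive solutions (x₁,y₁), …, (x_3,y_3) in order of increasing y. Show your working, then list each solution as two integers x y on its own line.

1520 91
4620799 276640
14047227440 840985509

√279 = [16; 1,2,2,1,2,2,1,32, …], period ℓ=8 (even) → k=7
i=0: a=16 ⇒ p=16, q=1
…
i=2: a=2 ⇒ p=50, q=3
…
i=4: a=1 ⇒ p=167, q=10
…
i=6: a=2 ⇒ p=1069, q=64
i=7: a=1 ⇒ p=1520, q=91
(x₁, y₁) = (1520, 91);  1520² − 279·91² = 1 ✓
k=2:  x_2 = 1520·1520+279·91·91 = 4620799,  y_2 = 1520·91+91·1520 = 276640
k=3:  x_3 = 1520·4620799+279·91·276640 = 14047227440,  y_3 = 1520·276640+91·4620799 = 840985509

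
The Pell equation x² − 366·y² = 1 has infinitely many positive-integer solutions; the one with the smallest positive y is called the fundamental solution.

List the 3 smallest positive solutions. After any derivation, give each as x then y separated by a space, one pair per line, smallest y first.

907925 47458
1648655611249 86176609300
2993711291685588725 156483795997357542

[19; 7,1,1,1,2,12,2,1,1,1,7,38] for √366; ℓ=12 ⇒ convergent index 11
step 0: (19, 1)  from 19·(1,0) + (0,1)
…
step 2: (153, 8)  from 1·(134,7) + (19,1)
…
step 4: (440, 23)  from 1·(287,15) + (153,8)
step 5: (1167, 61)  from 2·(440,23) + (287,15)
step 6: (14444, 755)  from 12·(1167,61) + (440,23)
step 7: (30055, 1571)  from 2·(14444,755) + (1167,61)
step 8: (44499, 2326)  from 1·(30055,1571) + (14444,755)
…
step 10: (119053, 6223)  from 1·(74554,3897) + (44499,2326)
step 11: (907925, 47458)  from 7·(119053,6223) + (74554,3897)
fundamental: x₁=907925, y₁=47458  (since 824327805625 − 366·2252261764 = 1)
(907925+47458√366)^2 = 1648655611249 + 86176609300√366
(907925+47458√366)^3 = 2993711291685588725 + 156483795997357542√366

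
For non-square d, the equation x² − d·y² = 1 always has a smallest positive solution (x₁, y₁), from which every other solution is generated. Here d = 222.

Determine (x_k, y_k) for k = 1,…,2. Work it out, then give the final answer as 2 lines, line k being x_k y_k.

√222 = [14; 1,8,1,28, …], period ℓ=4 (even) → k=3
k=0  a_k=14  p_k/q_k = 14/1
…
k=2  a_k=8  p_k/q_k = 134/9
k=3  a_k=1  p_k/q_k = 149/10
fundamental: x₁=149, y₁=10  (since 22201 − 222·100 = 1)
(149+10√222)^2 = 44401 + 2980√222

149 10
44401 2980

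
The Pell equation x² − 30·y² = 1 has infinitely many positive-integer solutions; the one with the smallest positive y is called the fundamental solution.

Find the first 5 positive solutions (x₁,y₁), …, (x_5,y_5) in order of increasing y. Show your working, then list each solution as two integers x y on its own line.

[5; 2,10] for √30; ℓ=2 ⇒ convergent index 1
step 0: (5, 1)  from 5·(1,0) + (0,1)
step 1: (11, 2)  from 2·(5,1) + (1,0)
→ (11, 2).  Check: 11²=121, 30·2²=120, difference 1.
(x_2, y_2) = (11·11 + 30·2·2, 11·2 + 2·11) = (241, 44)
(x_3, y_3) = (11·241 + 30·2·44, 11·44 + 2·241) = (5291, 966)
(x_4, y_4) = (11·5291 + 30·2·966, 11·966 + 2·5291) = (116161, 21208)
(x_5, y_5) = (11·116161 + 30·2·21208, 11·21208 + 2·116161) = (2550251, 465610)

11 2
241 44
5291 966
116161 21208
2550251 465610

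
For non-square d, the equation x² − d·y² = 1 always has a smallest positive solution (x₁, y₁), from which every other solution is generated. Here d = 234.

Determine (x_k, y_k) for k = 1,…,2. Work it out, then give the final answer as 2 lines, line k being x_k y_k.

[15; 3,2,1,2,1,2,3,30] for √234; ℓ=8 ⇒ convergent index 7
i=0: a=15 ⇒ p=15, q=1
…
i=6: a=2 ⇒ p=1545, q=101
i=7: a=3 ⇒ p=5201, q=340
→ (5201, 340).  Check: 5201²=27050401, 234·340²=27050400, difference 1.
n=2: (5201,340)∘(5201,340) = (5201·5201+234·340·340, 5201·340+340·5201) = (54100801,3536680)

5201 340
54100801 3536680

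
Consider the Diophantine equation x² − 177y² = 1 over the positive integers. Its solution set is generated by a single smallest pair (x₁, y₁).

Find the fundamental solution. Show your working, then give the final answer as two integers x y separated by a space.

d=177: √d = [13; 3,3,2,8,2,3,3,26] (ℓ=8, even), read p_7/q_7
step 0: (13, 1)  from 13·(1,0) + (0,1)
step 1: (40, 3)  from 3·(13,1) + (1,0)
…
step 5: (5468, 411)  from 2·(2581,194) + (306,23)
step 6: (18985, 1427)  from 3·(5468,411) + (2581,194)
step 7: (62423, 4692)  from 3·(18985,1427) + (5468,411)
→ (62423, 4692).  Check: 62423²=3896630929, 177·4692²=3896630928, difference 1.

62423 4692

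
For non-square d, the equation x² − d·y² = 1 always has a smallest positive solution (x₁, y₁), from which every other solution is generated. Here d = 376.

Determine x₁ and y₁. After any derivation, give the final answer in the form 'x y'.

√376 → a₀=19, period (2,1,1,3,1,…,1,2,38); ℓ=16 even so k=15
step 0: (19, 1)  from 19·(1,0) + (0,1)
step 1: (39, 2)  from 2·(19,1) + (1,0)
step 2: (58, 3)  from 1·(39,2) + (19,1)
…
step 5: (446, 23)  from 1·(349,18) + (97,5)
step 6: (1241, 64)  from 2·(446,23) + (349,18)
step 7: (2928, 151)  from 2·(1241,64) + (446,23)
step 8: (12953, 668)  from 4·(2928,151) + (1241,64)
step 9: (28834, 1487)  from 2·(12953,668) + (2928,151)
step 10: (70621, 3642)  from 2·(28834,1487) + (12953,668)
step 11: (99455, 5129)  from 1·(70621,3642) + (28834,1487)
step 12: (368986, 19029)  from 3·(99455,5129) + (70621,3642)
…
step 14: (837427, 43187)  from 1·(468441,24158) + (368986,19029)
step 15: (2143295, 110532)  from 2·(837427,43187) + (468441,24158)
(x₁, y₁) = (2143295, 110532);  2143295² − 376·110532² = 1 ✓

2143295 110532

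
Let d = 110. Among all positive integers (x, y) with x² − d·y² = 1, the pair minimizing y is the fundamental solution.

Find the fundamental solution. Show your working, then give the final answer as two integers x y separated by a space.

[10; 2,20] for √110; ℓ=2 ⇒ convergent index 1
i=0: a=10 ⇒ p=10, q=1
i=1: a=2 ⇒ p=21, q=2
(x₁, y₁) = (21, 2);  21² − 110·2² = 1 ✓

21 2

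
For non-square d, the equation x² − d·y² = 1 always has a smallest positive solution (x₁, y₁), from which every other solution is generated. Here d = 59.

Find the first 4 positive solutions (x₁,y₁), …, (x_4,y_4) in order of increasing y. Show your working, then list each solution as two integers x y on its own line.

530 69
561799 73140
595506410 77528331
631236232801 82179957720

d=59: √d = [7; 1,2,7,2,1,14] (ℓ=6, even), read p_5/q_5
step 0: (7, 1)  from 7·(1,0) + (0,1)
…
step 2: (23, 3)  from 2·(8,1) + (7,1)
…
step 4: (361, 47)  from 2·(169,22) + (23,3)
step 5: (530, 69)  from 1·(361,47) + (169,22)
(x₁, y₁) = (530, 69);  530² − 59·69² = 1 ✓
n=2: (530,69)∘(530,69) = (530·530+59·69·69, 530·69+69·530) = (561799,73140)
n=3: (561799,73140)∘(530,69) = (530·561799+59·69·73140, 530·73140+69·561799) = (595506410,77528331)
n=4: (595506410,77528331)∘(530,69) = (530·595506410+59·69·77528331, 530·77528331+69·595506410) = (631236232801,82179957720)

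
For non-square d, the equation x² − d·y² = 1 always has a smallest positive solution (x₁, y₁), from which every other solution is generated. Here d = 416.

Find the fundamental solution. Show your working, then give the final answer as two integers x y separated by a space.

d=416: √d = [20; 2,1,1,9,1,1,2,40] (ℓ=8, even), read p_7/q_7
i=0: a=20 ⇒ p=20, q=1
…
i=2: a=1 ⇒ p=61, q=3
i=3: a=1 ⇒ p=102, q=5
…
i=5: a=1 ⇒ p=1081, q=53
i=6: a=1 ⇒ p=2060, q=101
i=7: a=2 ⇒ p=5201, q=255
(x₁, y₁) = (5201, 255);  5201² − 416·255² = 1 ✓

5201 255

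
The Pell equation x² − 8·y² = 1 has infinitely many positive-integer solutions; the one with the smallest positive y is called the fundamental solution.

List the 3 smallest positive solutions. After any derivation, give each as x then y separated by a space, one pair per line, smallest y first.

√8 → a₀=2, period (1,4); ℓ=2 even so k=1
a_0=2:  p_0=2·1+0=2,  q_0=2·0+1=1
a_1=1:  p_1=1·2+1=3,  q_1=1·1+0=1
→ (3, 1).  Check: 3²=9, 8·1²=8, difference 1.
(x_2, y_2) = (3·3 + 8·1·1, 3·1 + 1·3) = (17, 6)
(x_3, y_3) = (3·17 + 8·1·6, 3·6 + 1·17) = (99, 35)

3 1
17 6
99 35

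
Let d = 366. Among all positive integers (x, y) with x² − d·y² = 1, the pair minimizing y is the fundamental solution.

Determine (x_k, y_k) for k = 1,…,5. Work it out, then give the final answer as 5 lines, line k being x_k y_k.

√366 → a₀=19, period (7,1,1,1,2,12,2,1,1,1,7,38); ℓ=12 even so k=11
step 0: (19, 1)  from 19·(1,0) + (0,1)
…
step 2: (153, 8)  from 1·(134,7) + (19,1)
step 3: (287, 15)  from 1·(153,8) + (134,7)
…
step 5: (1167, 61)  from 2·(440,23) + (287,15)
…
step 7: (30055, 1571)  from 2·(14444,755) + (1167,61)
step 8: (44499, 2326)  from 1·(30055,1571) + (14444,755)
step 9: (74554, 3897)  from 1·(44499,2326) + (30055,1571)
step 10: (119053, 6223)  from 1·(74554,3897) + (44499,2326)
step 11: (907925, 47458)  from 7·(119053,6223) + (74554,3897)
fundamental: x₁=907925, y₁=47458  (since 824327805625 − 366·2252261764 = 1)
(x_2, y_2) = (907925·907925 + 366·47458·47458, 907925·47458 + 47458·907925) = (1648655611249, 86176609300)
(x_3, y_3) = (907925·1648655611249 + 366·47458·86176609300, 907925·86176609300 + 47458·1648655611249) = (2993711291685588725, 156483795997357542)
(x_4, y_4) = (907925·2993711291685588725 + 366·47458·156483795997357542, 907925·156483795997357542 + 47458·2993711291685588725) = (5436130649005627630680001, 284151100961715516031400)
(x_5, y_5) = (907925·5436130649005627630680001 + 366·47458·284151100961715516031400, 907925·284151100961715516031400 + 47458·5436130649005627630680001) = (9871197838993875221878594227125, 515975776681174635989620332458)

907925 47458
1648655611249 86176609300
2993711291685588725 156483795997357542
5436130649005627630680001 284151100961715516031400
9871197838993875221878594227125 515975776681174635989620332458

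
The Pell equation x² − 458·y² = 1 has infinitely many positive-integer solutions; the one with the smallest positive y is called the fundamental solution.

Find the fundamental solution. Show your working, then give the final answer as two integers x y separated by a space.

22899 1070

√458 = [21; 2,2,42, …], period ℓ=3 (odd) → k=5
a_0=21:  p_0=21·1+0=21,  q_0=21·0+1=1
a_1=2:  p_1=2·21+1=43,  q_1=2·1+0=2
a_2=2:  p_2=2·43+21=107,  q_2=2·2+1=5
…
a_4=2:  p_4=2·4537+107=9181,  q_4=2·212+5=429
a_5=2:  p_5=2·9181+4537=22899,  q_5=2·429+212=1070
(x₁, y₁) = (22899, 1070);  22899² − 458·1070² = 1 ✓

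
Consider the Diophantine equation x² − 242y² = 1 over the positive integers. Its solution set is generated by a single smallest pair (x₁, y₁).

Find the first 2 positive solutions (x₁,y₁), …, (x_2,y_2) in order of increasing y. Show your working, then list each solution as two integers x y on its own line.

19601 1260
768398401 49394520

[15; 1,1,3,1,14,1,3,1,1,30] for √242; ℓ=10 ⇒ convergent index 9
i=0: a=15 ⇒ p=15, q=1
…
i=2: a=1 ⇒ p=31, q=2
i=3: a=3 ⇒ p=109, q=7
…
i=7: a=3 ⇒ p=8696, q=559
i=8: a=1 ⇒ p=10905, q=701
i=9: a=1 ⇒ p=19601, q=1260
→ (19601, 1260).  Check: 19601²=384199201, 242·1260²=384199200, difference 1.
(x_2, y_2) = (19601·19601 + 242·1260·1260, 19601·1260 + 1260·19601) = (768398401, 49394520)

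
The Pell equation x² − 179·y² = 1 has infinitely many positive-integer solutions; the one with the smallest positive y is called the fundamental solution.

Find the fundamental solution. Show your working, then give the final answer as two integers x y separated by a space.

4190210 313191

√179 = [13; 2,1,1,1,3,…,1,2,26, …], period ℓ=14 (even) → k=13
a_0=13:  p_0=13·1+0=13,  q_0=13·0+1=1
…
a_2=1:  p_2=1·27+13=40,  q_2=1·2+1=3
…
a_4=1:  p_4=1·67+40=107,  q_4=1·5+3=8
a_5=3:  p_5=3·107+67=388,  q_5=3·8+5=29
…
a_7=13:  p_7=13·2047+388=26999,  q_7=13·153+29=2018
a_8=5:  p_8=5·26999+2047=137042,  q_8=5·2018+153=10243
…
a_10=1:  p_10=1·438125+137042=575167,  q_10=1·32747+10243=42990
…
a_12=1:  p_12=1·1013292+575167=1588459,  q_12=1·75737+42990=118727
a_13=2:  p_13=2·1588459+1013292=4190210,  q_13=2·118727+75737=313191
(x₁, y₁) = (4190210, 313191);  4190210² − 179·313191² = 1 ✓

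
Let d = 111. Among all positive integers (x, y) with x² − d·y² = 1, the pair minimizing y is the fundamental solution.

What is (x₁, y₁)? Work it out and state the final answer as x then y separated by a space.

√111 → a₀=10, period (1,1,6,1,1,20); ℓ=6 even so k=5
k=0  a_k=10  p_k/q_k = 10/1
…
k=2  a_k=1  p_k/q_k = 21/2
k=3  a_k=6  p_k/q_k = 137/13
k=4  a_k=1  p_k/q_k = 158/15
k=5  a_k=1  p_k/q_k = 295/28
fundamental: x₁=295, y₁=28  (since 87025 − 111·784 = 1)

295 28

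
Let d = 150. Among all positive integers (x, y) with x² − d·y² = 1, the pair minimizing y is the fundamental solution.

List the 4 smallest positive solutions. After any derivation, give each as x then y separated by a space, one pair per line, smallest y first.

49 4
4801 392
470449 38412
46099201 3763984

[12; 4,24] for √150; ℓ=2 ⇒ convergent index 1
step 0: (12, 1)  from 12·(1,0) + (0,1)
step 1: (49, 4)  from 4·(12,1) + (1,0)
→ (49, 4).  Check: 49²=2401, 150·4²=2400, difference 1.
(49+4√150)^2 = 4801 + 392√150
(49+4√150)^3 = 470449 + 38412√150
(49+4√150)^4 = 46099201 + 3763984√150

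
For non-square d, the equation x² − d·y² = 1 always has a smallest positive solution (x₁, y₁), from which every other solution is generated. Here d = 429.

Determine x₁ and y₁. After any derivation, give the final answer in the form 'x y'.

1524095 73584

√429 = [20; 1,2,2,9,1,12,1,9,2,2,1,40, …], period ℓ=12 (even) → k=11
k=0  a_k=20  p_k/q_k = 20/1
k=1  a_k=1  p_k/q_k = 21/1
k=2  a_k=2  p_k/q_k = 62/3
k=3  a_k=2  p_k/q_k = 145/7
k=4  a_k=9  p_k/q_k = 1367/66
…
k=7  a_k=1  p_k/q_k = 21023/1015
…
k=9  a_k=2  p_k/q_k = 438459/21169
k=10  a_k=2  p_k/q_k = 1085636/52415
k=11  a_k=1  p_k/q_k = 1524095/73584
→ (1524095, 73584).  Check: 1524095²=2322865569025, 429·73584²=2322865569024, difference 1.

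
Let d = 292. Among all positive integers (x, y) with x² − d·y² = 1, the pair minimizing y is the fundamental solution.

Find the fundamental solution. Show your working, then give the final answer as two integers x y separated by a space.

[17; 11,2,1,3,8,3,1,2,11,34] for √292; ℓ=10 ⇒ convergent index 9
i=0: a=17 ⇒ p=17, q=1
…
i=2: a=2 ⇒ p=393, q=23
…
i=4: a=3 ⇒ p=2136, q=125
…
i=8: a=2 ⇒ p=200767, q=11749
i=9: a=11 ⇒ p=2281249, q=133500
→ (2281249, 133500).  Check: 2281249²=5204097000001, 292·133500²=5204097000000, difference 1.

2281249 133500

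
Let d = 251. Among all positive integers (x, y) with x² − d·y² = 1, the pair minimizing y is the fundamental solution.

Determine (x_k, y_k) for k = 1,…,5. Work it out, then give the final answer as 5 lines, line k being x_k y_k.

√251 = [15; 1,5,2,1,2,…,5,1,30, …], period ℓ=14 (even) → k=13
i=0: a=15 ⇒ p=15, q=1
i=1: a=1 ⇒ p=16, q=1
i=2: a=5 ⇒ p=95, q=6
…
i=4: a=1 ⇒ p=301, q=19
…
i=6: a=2 ⇒ p=1917, q=121
i=7: a=15 ⇒ p=29563, q=1866
…
i=9: a=2 ⇒ p=151649, q=9572
i=10: a=1 ⇒ p=212692, q=13425
…
i=12: a=5 ⇒ p=3097857, q=195535
i=13: a=1 ⇒ p=3674890, q=231957
fundamental: x₁=3674890, y₁=231957  (since 13504816512100 − 251·53804049849 = 1)
k=2:  x_2 = 3674890·3674890+251·231957·231957 = 27009633024199,  y_2 = 3674890·231957+231957·3674890 = 1704832919460
k=3:  x_3 = 3674890·27009633024199+251·231957·1704832919460 = 198514860608593651330,  y_3 = 3674890·1704832919460+231957·27009633024199 = 12530146894788486843
k=4:  x_4 = 3674890·198514860608593651330+251·231957·12530146894788486843 = 1459040552203802437039183201,  y_4 = 3674890·12530146894788486843+231957·198514860608593651330 = 92093823044376819996025080
k=5:  x_5 = 3674890·1459040552203802437039183201+251·231957·92093823044376819996025080 = 10723627069776264560841239313394450,  y_5 = 3674890·92093823044376819996025080+231957·1459040552203802437039183201 = 676869338735087333923490423995557

3674890 231957
27009633024199 1704832919460
198514860608593651330 12530146894788486843
1459040552203802437039183201 92093823044376819996025080
10723627069776264560841239313394450 676869338735087333923490423995557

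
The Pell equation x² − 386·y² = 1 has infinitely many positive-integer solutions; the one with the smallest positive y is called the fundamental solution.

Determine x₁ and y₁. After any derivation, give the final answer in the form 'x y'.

111555 5678

d=386: √d = [19; 1,1,1,4,1,18,1,4,1,1,1,38] (ℓ=12, even), read p_11/q_11
a_0=19:  p_0=19·1+0=19,  q_0=19·0+1=1
a_1=1:  p_1=1·19+1=20,  q_1=1·1+0=1
…
a_3=1:  p_3=1·39+20=59,  q_3=1·2+1=3
…
a_10=1:  p_10=1·39392+32771=72163,  q_10=1·2005+1668=3673
a_11=1:  p_11=1·72163+39392=111555,  q_11=1·3673+2005=5678
(x₁, y₁) = (111555, 5678);  111555² − 386·5678² = 1 ✓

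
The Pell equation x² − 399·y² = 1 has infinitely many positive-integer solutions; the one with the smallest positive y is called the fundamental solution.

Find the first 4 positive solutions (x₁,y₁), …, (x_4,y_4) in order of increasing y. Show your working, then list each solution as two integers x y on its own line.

20 1
799 40
31940 1599
1276801 63920

√399 = [19; 1,38, …], period ℓ=2 (even) → k=1
k=0  a_k=19  p_k/q_k = 19/1
k=1  a_k=1  p_k/q_k = 20/1
fundamental: x₁=20, y₁=1  (since 400 − 399·1 = 1)
(20+1√399)^2 = 799 + 40√399
(20+1√399)^3 = 31940 + 1599√399
(20+1√399)^4 = 1276801 + 63920√399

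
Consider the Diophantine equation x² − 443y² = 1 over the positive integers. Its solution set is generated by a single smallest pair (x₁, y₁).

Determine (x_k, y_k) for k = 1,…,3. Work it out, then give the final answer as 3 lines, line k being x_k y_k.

√443 → a₀=21, period (21,42); ℓ=2 even so k=1
a_0=21:  p_0=21·1+0=21,  q_0=21·0+1=1
a_1=21:  p_1=21·21+1=442,  q_1=21·1+0=21
fundamental: x₁=442, y₁=21  (since 195364 − 443·441 = 1)
(442+21√443)^2 = 390727 + 18564√443
(442+21√443)^3 = 345402226 + 16410555√443

442 21
390727 18564
345402226 16410555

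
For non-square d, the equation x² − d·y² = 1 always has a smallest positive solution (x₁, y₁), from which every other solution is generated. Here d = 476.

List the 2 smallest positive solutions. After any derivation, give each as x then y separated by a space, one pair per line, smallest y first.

√476 → a₀=21, period (1,4,2,10,2,4,1,42); ℓ=8 even so k=7
step 0: (21, 1)  from 21·(1,0) + (0,1)
…
step 6: (23541, 1079)  from 4·(5258,241) + (2509,115)
step 7: (28799, 1320)  from 1·(23541,1079) + (5258,241)
(x₁, y₁) = (28799, 1320);  28799² − 476·1320² = 1 ✓
(28799+1320√476)^2 = 1658764801 + 76029360√476

28799 1320
1658764801 76029360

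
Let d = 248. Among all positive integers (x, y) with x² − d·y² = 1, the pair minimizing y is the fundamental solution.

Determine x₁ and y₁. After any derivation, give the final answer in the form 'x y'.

63 4

d=248: √d = [15; 1,2,1,30] (ℓ=4, even), read p_3/q_3
i=0: a=15 ⇒ p=15, q=1
i=1: a=1 ⇒ p=16, q=1
i=2: a=2 ⇒ p=47, q=3
i=3: a=1 ⇒ p=63, q=4
fundamental: x₁=63, y₁=4  (since 3969 − 248·16 = 1)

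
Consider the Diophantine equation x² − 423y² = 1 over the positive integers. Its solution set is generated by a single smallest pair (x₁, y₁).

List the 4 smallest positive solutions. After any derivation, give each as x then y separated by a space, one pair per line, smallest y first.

d=423: √d = [20; 1,1,3,4,3,1,1,40] (ℓ=8, even), read p_7/q_7
k=0  a_k=20  p_k/q_k = 20/1
…
k=2  a_k=1  p_k/q_k = 41/2
k=3  a_k=3  p_k/q_k = 144/7
k=4  a_k=4  p_k/q_k = 617/30
…
k=6  a_k=1  p_k/q_k = 2612/127
k=7  a_k=1  p_k/q_k = 4607/224
(x₁, y₁) = (4607, 224);  4607² − 423·224² = 1 ✓
k=2:  x_2 = 4607·4607+423·224·224 = 42448897,  y_2 = 4607·224+224·4607 = 2063936
k=3:  x_3 = 4607·42448897+423·224·2063936 = 391124132351,  y_3 = 4607·2063936+224·42448897 = 19017106080
k=4:  x_4 = 4607·391124132351+423·224·19017106080 = 3603817713033217,  y_4 = 4607·19017106080+224·391124132351 = 175223613357184

4607 224
42448897 2063936
391124132351 19017106080
3603817713033217 175223613357184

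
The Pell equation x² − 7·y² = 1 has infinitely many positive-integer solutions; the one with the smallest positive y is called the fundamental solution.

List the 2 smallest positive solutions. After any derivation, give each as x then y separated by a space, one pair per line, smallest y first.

8 3
127 48

√7 = [2; 1,1,1,4, …], period ℓ=4 (even) → k=3
step 0: (2, 1)  from 2·(1,0) + (0,1)
…
step 2: (5, 2)  from 1·(3,1) + (2,1)
step 3: (8, 3)  from 1·(5,2) + (3,1)
→ (8, 3).  Check: 8²=64, 7·3²=63, difference 1.
k=2:  x_2 = 8·8+7·3·3 = 127,  y_2 = 8·3+3·8 = 48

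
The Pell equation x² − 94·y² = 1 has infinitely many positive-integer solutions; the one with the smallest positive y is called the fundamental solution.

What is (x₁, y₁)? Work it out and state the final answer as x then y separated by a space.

2143295 221064

d=94: √d = [9; 1,2,3,1,1,…,2,1,18] (ℓ=16, even), read p_15/q_15
k=0  a_k=9  p_k/q_k = 9/1
…
k=2  a_k=2  p_k/q_k = 29/3
…
k=4  a_k=1  p_k/q_k = 126/13
k=5  a_k=1  p_k/q_k = 223/23
…
k=8  a_k=8  p_k/q_k = 12953/1336
k=9  a_k=1  p_k/q_k = 14417/1487
…
k=11  a_k=1  p_k/q_k = 99455/10258
k=12  a_k=1  p_k/q_k = 184493/19029
k=13  a_k=3  p_k/q_k = 652934/67345
k=14  a_k=2  p_k/q_k = 1490361/153719
k=15  a_k=1  p_k/q_k = 2143295/221064
fundamental: x₁=2143295, y₁=221064  (since 4593713457025 − 94·48869292096 = 1)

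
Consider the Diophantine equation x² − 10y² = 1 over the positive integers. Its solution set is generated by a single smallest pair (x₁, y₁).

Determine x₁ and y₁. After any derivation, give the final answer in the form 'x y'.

d=10: √d = [3; 6] (ℓ=1, odd), read p_1/q_1
a_0=3:  p_0=3·1+0=3,  q_0=3·0+1=1
a_1=6:  p_1=6·3+1=19,  q_1=6·1+0=6
fundamental: x₁=19, y₁=6  (since 361 − 10·36 = 1)

19 6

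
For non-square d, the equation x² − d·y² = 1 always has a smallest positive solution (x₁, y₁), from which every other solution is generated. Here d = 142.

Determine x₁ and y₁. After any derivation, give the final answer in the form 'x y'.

143 12

[11; 1,10,1,22] for √142; ℓ=4 ⇒ convergent index 3
k=0  a_k=11  p_k/q_k = 11/1
k=1  a_k=1  p_k/q_k = 12/1
k=2  a_k=10  p_k/q_k = 131/11
k=3  a_k=1  p_k/q_k = 143/12
(x₁, y₁) = (143, 12);  143² − 142·12² = 1 ✓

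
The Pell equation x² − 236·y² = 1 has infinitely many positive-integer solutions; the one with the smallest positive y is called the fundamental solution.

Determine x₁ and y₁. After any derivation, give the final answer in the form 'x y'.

561799 36570

d=236: √d = [15; 2,1,3,5,1,6,1,5,3,1,2,30] (ℓ=12, even), read p_11/q_11
step 0: (15, 1)  from 15·(1,0) + (0,1)
step 1: (31, 2)  from 2·(15,1) + (1,0)
step 2: (46, 3)  from 1·(31,2) + (15,1)
…
step 5: (1060, 69)  from 1·(891,58) + (169,11)
…
step 9: (154729, 10072)  from 3·(48806,3177) + (8311,541)
step 10: (203535, 13249)  from 1·(154729,10072) + (48806,3177)
step 11: (561799, 36570)  from 2·(203535,13249) + (154729,10072)
→ (561799, 36570).  Check: 561799²=315618116401, 236·36570²=315618116400, difference 1.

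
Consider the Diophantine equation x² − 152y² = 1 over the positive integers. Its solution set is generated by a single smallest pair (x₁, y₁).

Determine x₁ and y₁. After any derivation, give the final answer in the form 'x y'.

37 3

√152 = [12; 3,24, …], period ℓ=2 (even) → k=1
i=0: a=12 ⇒ p=12, q=1
i=1: a=3 ⇒ p=37, q=3
fundamental: x₁=37, y₁=3  (since 1369 − 152·9 = 1)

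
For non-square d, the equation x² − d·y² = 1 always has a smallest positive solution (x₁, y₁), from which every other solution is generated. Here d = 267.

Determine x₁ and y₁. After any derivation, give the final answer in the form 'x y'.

2402 147

√267 = [16; 2,1,15,1,2,32, …], period ℓ=6 (even) → k=5
step 0: (16, 1)  from 16·(1,0) + (0,1)
…
step 2: (49, 3)  from 1·(33,2) + (16,1)
…
step 4: (817, 50)  from 1·(768,47) + (49,3)
step 5: (2402, 147)  from 2·(817,50) + (768,47)
→ (2402, 147).  Check: 2402²=5769604, 267·147²=5769603, difference 1.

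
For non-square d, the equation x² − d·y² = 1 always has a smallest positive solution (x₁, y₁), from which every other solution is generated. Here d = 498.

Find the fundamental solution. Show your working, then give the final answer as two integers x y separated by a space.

[22; 3,6,22,6,3,44] for √498; ℓ=6 ⇒ convergent index 5
k=0  a_k=22  p_k/q_k = 22/1
k=1  a_k=3  p_k/q_k = 67/3
k=2  a_k=6  p_k/q_k = 424/19
…
k=4  a_k=6  p_k/q_k = 56794/2545
k=5  a_k=3  p_k/q_k = 179777/8056
(x₁, y₁) = (179777, 8056);  179777² − 498·8056² = 1 ✓

179777 8056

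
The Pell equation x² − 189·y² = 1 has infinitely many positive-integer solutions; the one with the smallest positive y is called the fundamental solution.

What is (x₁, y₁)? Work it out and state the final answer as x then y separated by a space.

55 4

√189 → a₀=13, period (1,2,1,26); ℓ=4 even so k=3
k=0  a_k=13  p_k/q_k = 13/1
k=1  a_k=1  p_k/q_k = 14/1
k=2  a_k=2  p_k/q_k = 41/3
k=3  a_k=1  p_k/q_k = 55/4
fundamental: x₁=55, y₁=4  (since 3025 − 189·16 = 1)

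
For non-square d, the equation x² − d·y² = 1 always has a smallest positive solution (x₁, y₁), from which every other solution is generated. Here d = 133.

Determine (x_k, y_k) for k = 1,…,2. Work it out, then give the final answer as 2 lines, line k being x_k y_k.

[11; 1,1,7,5,1,…,1,1,22] for √133; ℓ=16 ⇒ convergent index 15
step 0: (11, 1)  from 11·(1,0) + (0,1)
…
step 2: (23, 2)  from 1·(12,1) + (11,1)
…
step 5: (1061, 92)  from 1·(888,77) + (173,15)
…
step 9: (10979, 952)  from 1·(7969,691) + (3010,261)
…
step 12: (168583, 14618)  from 5·(29927,2595) + (18948,1643)
step 13: (1210008, 104921)  from 7·(168583,14618) + (29927,2595)
step 14: (1378591, 119539)  from 1·(1210008,104921) + (168583,14618)
step 15: (2588599, 224460)  from 1·(1378591,119539) + (1210008,104921)
(x₁, y₁) = (2588599, 224460);  2588599² − 133·224460² = 1 ✓
n=2: (2588599,224460)∘(2588599,224460) = (2588599·2588599+133·224460·224460, 2588599·224460+224460·2588599) = (13401689565601,1162073863080)

2588599 224460
13401689565601 1162073863080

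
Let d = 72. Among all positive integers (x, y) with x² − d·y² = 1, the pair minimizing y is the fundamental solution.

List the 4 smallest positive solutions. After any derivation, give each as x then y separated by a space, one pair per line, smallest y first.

d=72: √d = [8; 2,16] (ℓ=2, even), read p_1/q_1
k=0  a_k=8  p_k/q_k = 8/1
k=1  a_k=2  p_k/q_k = 17/2
fundamental: x₁=17, y₁=2  (since 289 − 72·4 = 1)
(17+2√72)^2 = 577 + 68√72
(17+2√72)^3 = 19601 + 2310√72
(17+2√72)^4 = 665857 + 78472√72

17 2
577 68
19601 2310
665857 78472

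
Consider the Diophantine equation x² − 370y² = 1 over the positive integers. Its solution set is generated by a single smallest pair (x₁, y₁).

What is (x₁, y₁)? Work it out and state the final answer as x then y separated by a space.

√370 → a₀=19, period (4,4,38); ℓ=3 odd so k=5
i=0: a=19 ⇒ p=19, q=1
…
i=2: a=4 ⇒ p=327, q=17
i=3: a=38 ⇒ p=12503, q=650
i=4: a=4 ⇒ p=50339, q=2617
i=5: a=4 ⇒ p=213859, q=11118
(x₁, y₁) = (213859, 11118);  213859² − 370·11118² = 1 ✓

213859 11118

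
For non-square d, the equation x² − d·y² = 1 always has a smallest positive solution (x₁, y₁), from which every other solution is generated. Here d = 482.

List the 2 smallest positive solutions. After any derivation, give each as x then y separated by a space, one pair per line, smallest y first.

√482 = [21; 1,20,1,42, …], period ℓ=4 (even) → k=3
k=0  a_k=21  p_k/q_k = 21/1
k=1  a_k=1  p_k/q_k = 22/1
k=2  a_k=20  p_k/q_k = 461/21
k=3  a_k=1  p_k/q_k = 483/22
fundamental: x₁=483, y₁=22  (since 233289 − 482·484 = 1)
k=2:  x_2 = 483·483+482·22·22 = 466577,  y_2 = 483·22+22·483 = 21252

483 22
466577 21252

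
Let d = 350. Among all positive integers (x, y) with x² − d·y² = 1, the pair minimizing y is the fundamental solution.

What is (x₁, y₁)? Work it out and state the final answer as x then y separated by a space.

449 24

√350 → a₀=18, period (1,2,2,2,1,36); ℓ=6 even so k=5
a_0=18:  p_0=18·1+0=18,  q_0=18·0+1=1
a_1=1:  p_1=1·18+1=19,  q_1=1·1+0=1
…
a_3=2:  p_3=2·56+19=131,  q_3=2·3+1=7
a_4=2:  p_4=2·131+56=318,  q_4=2·7+3=17
a_5=1:  p_5=1·318+131=449,  q_5=1·17+7=24
→ (449, 24).  Check: 449²=201601, 350·24²=201600, difference 1.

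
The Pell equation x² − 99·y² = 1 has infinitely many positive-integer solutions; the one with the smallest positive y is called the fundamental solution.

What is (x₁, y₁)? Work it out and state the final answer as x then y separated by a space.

10 1

[9; 1,18] for √99; ℓ=2 ⇒ convergent index 1
k=0  a_k=9  p_k/q_k = 9/1
k=1  a_k=1  p_k/q_k = 10/1
(x₁, y₁) = (10, 1);  10² − 99·1² = 1 ✓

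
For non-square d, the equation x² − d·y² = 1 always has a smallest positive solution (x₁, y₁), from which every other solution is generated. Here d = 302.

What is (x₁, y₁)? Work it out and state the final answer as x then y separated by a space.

√302 → a₀=17, period (2,1,1,1,4,…,1,2,34); ℓ=16 even so k=15
a_0=17:  p_0=17·1+0=17,  q_0=17·0+1=1
…
a_2=1:  p_2=1·35+17=52,  q_2=1·2+1=3
…
a_4=1:  p_4=1·87+52=139,  q_4=1·5+3=8
a_5=4:  p_5=4·139+87=643,  q_5=4·8+5=37
a_6=2:  p_6=2·643+139=1425,  q_6=2·37+8=82
a_7=1:  p_7=1·1425+643=2068,  q_7=1·82+37=119
a_8=16:  p_8=16·2068+1425=34513,  q_8=16·119+82=1986
a_9=1:  p_9=1·34513+2068=36581,  q_9=1·1986+119=2105
a_10=2:  p_10=2·36581+34513=107675,  q_10=2·2105+1986=6196
a_11=4:  p_11=4·107675+36581=467281,  q_11=4·6196+2105=26889
a_12=1:  p_12=1·467281+107675=574956,  q_12=1·26889+6196=33085
a_13=1:  p_13=1·574956+467281=1042237,  q_13=1·33085+26889=59974
a_14=1:  p_14=1·1042237+574956=1617193,  q_14=1·59974+33085=93059
a_15=2:  p_15=2·1617193+1042237=4276623,  q_15=2·93059+59974=246092
fundamental: x₁=4276623, y₁=246092  (since 18289504284129 − 302·60561272464 = 1)

4276623 246092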